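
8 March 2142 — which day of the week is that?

Doomsday rule: the anchor day for the 2100s is Sunday. For year 42: 42÷12 = 3 r 6, and 6÷4 = 1, so 3+6+1 = 10.
Sunday + 10 ≡ Wednesday — that's 2142's doomsday.
In March the doomsday date is Mar 14.
Mar 8 is 6 days before Mar 14; 6 mod 7 = 6, so Wednesday − 6 = Thursday.

Thursday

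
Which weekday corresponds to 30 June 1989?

Friday

Doomsday rule: the anchor day for the 1900s is Wednesday. For year 89: 89÷12 = 7 r 5, and 5÷4 = 1, so 7+5+1 = 13.
Wednesday + 13 ≡ Tuesday — that's 1989's doomsday.
In June the doomsday date is Jun 6.
Jun 30 is 24 days after Jun 6; 24 mod 7 = 3, so Tuesday + 3 = Friday.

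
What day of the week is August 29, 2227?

Doomsday rule: the anchor day for the 2200s is Friday. For year 27: 27÷12 = 2 r 3, and 3÷4 = 0, so 2+3+0 = 5.
Friday + 5 ≡ Wednesday — that's 2227's doomsday.
In August the doomsday date is Aug 8.
Aug 29 is 21 days after Aug 8; 21 mod 7 = 0, so Wednesday + 0 = Wednesday.

Wednesday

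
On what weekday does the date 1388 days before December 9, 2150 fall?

First find the weekday of Dec 9, 2150. Doomsday rule: the anchor day for the 2100s is Sunday. For year 50: 50÷12 = 4 r 2, and 2÷4 = 0, so 4+2+0 = 6.
Sunday + 6 ≡ Saturday — that's 2150's doomsday.
In December the doomsday date is Dec 12.
Dec 9 is 3 days before Dec 12; 3 mod 7 = 3, so Saturday − 3 = Wednesday.
1388 mod 7 = 2, so 1388 days before a Wednesday is Wednesday − 2 = Monday.

Monday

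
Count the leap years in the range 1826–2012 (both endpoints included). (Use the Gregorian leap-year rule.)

Multiples of 4 in [1826,2012]: 47.
Of those, multiples of 100: 2 (not leap unless ÷400).
Multiples of 400: 1.
Leap years = 47 − 2 + 1 = 46.

46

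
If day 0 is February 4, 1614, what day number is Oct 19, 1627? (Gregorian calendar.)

Feb 4, 1614 → Feb 4, 1615: 365 days.
Feb 4, 1615 → Feb 4, 1616: 365 days.
Feb 4, 1616 → Feb 4, 1617: 366 days (Feb 29, 1616 is in that span).
Feb 4, 1617 → Feb 4, 1618: 365 days.
Feb 4, 1618 → Feb 4, 1619: 365 days.
Feb 4, 1619 → Feb 4, 1620: 365 days.
Feb 4, 1620 → Feb 4, 1621: 366 days (Feb 29, 1620 is in that span).
Feb 4, 1621 → Feb 4, 1622: 365 days.
Feb 4, 1622 → Feb 4, 1623: 365 days.
Feb 4, 1623 → Feb 4, 1624: 365 days.
Feb 4, 1624 → Feb 4, 1625: 366 days (Feb 29, 1624 is in that span).
Feb 4, 1625 → Feb 4, 1626: 365 days.
Feb 4, 1626 → Feb 4, 1627: 365 days.
Feb 4, 1627 → Mar 4, 1627: 28 days (February has 28).
Mar 4, 1627 → Apr 4, 1627: 31 days (March has 31).
Apr 4, 1627 → May 4, 1627: 30 days (April has 30).
May 4, 1627 → Jun 4, 1627: 31 days (May has 31).
Jun 4, 1627 → Jul 4, 1627: 30 days (June has 30).
Jul 4, 1627 → Aug 4, 1627: 31 days (July has 31).
Aug 4, 1627 → Sep 4, 1627: 31 days (August has 31).
Sep 4, 1627 → Oct 4, 1627: 30 days (September has 30).
Oct 4, 1627 → Oct 19, 1627: 15 days.
Total: 5005 days.

5005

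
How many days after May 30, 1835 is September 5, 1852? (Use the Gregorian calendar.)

6308

May 30, 1835 → May 30, 1836: 366 days (Feb 29, 1836 is in that span).
May 30, 1836 → May 30, 1837: 365 days.
May 30, 1837 → May 30, 1838: 365 days.
May 30, 1838 → May 30, 1839: 365 days.
May 30, 1839 → May 30, 1840: 366 days (Feb 29, 1840 is in that span).
May 30, 1840 → May 30, 1841: 365 days.
May 30, 1841 → May 30, 1842: 365 days.
May 30, 1842 → May 30, 1843: 365 days.
May 30, 1843 → May 30, 1844: 366 days (Feb 29, 1844 is in that span).
May 30, 1844 → May 30, 1845: 365 days.
May 30, 1845 → May 30, 1846: 365 days.
May 30, 1846 → May 30, 1847: 365 days.
May 30, 1847 → May 30, 1848: 366 days (Feb 29, 1848 is in that span).
May 30, 1848 → May 30, 1849: 365 days.
May 30, 1849 → May 30, 1850: 365 days.
May 30, 1850 → May 30, 1851: 365 days.
May 30, 1851 → May 30, 1852: 366 days (Feb 29, 1852 is in that span).
May 30, 1852 → Jun 30, 1852: 31 days (May has 31).
Jun 30, 1852 → Jul 30, 1852: 30 days (June has 30).
Jul 30, 1852 → Aug 30, 1852: 31 days (July has 31).
Aug 30, 1852 → Sep 5, 1852: 6 days.
Total: 6308 days.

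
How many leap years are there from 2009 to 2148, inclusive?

34

Multiples of 4 in [2009,2148]: 35.
Of those, multiples of 100: 1 (not leap unless ÷400).
Multiples of 400: 0.
Leap years = 35 − 1 + 0 = 34.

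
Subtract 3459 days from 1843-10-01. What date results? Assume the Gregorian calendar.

−365 (one year) → Oct 1, 1842 (3094 left).
−365 (one year) → Oct 1, 1841 (2729 left).
−365 (one year) → Oct 1, 1840 (2364 left).
−366 (one year; includes Feb 29, 1840) → Oct 1, 1839 (1998 left).
−365 (one year) → Oct 1, 1838 (1633 left).
−365 (one year) → Oct 1, 1837 (1268 left).
−365 (one year) → Oct 1, 1836 (903 left).
−366 (one year; includes Feb 29, 1836) → Oct 1, 1835 (537 left).
−365 (one year) → Oct 1, 1834 (172 left).
−1 → Sep 30, 1834 (end of Sep, 30 days; 171 left).
−30 → Aug 31, 1834 (end of Aug, 31 days; 141 left).
−31 → Jul 31, 1834 (end of Jul, 31 days; 110 left).
−31 → Jun 30, 1834 (end of Jun, 30 days; 79 left).
−30 → May 31, 1834 (end of May, 31 days; 49 left).
−31 → Apr 30, 1834 (end of Apr, 30 days; 18 left).
−18 → Apr 12, 1834.

April 12, 1834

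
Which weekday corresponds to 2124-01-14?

Doomsday rule: the anchor day for the 2100s is Sunday. For year 24: 24÷12 = 2 r 0, and 0÷4 = 0, so 2+0+0 = 2.
Sunday + 2 ≡ Tuesday — that's 2124's doomsday.
In January the doomsday date is Jan 4 (2124 is a leap year (divisible by 4)).
Jan 14 is 10 days after Jan 4; 10 mod 7 = 3, so Tuesday + 3 = Friday.

Friday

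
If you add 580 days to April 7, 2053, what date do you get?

November 8, 2054

+365 (one year) → Apr 7, 2054 (215 left).
Apr has 30 days: +24 → May 1, 2054 (191 left).
May has 31 days: +31 → Jun 1, 2054 (160 left).
Jun has 30 days: +30 → Jul 1, 2054 (130 left).
Jul has 31 days: +31 → Aug 1, 2054 (99 left).
Aug has 31 days: +31 → Sep 1, 2054 (68 left).
Sep has 30 days: +30 → Oct 1, 2054 (38 left).
Oct has 31 days: +31 → Nov 1, 2054 (7 left).
+7 → Nov 8, 2054.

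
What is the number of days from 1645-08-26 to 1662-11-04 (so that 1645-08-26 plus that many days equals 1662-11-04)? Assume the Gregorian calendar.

6279

Aug 26, 1645 → Aug 26, 1646: 365 days.
Aug 26, 1646 → Aug 26, 1647: 365 days.
Aug 26, 1647 → Aug 26, 1648: 366 days (Feb 29, 1648 is in that span).
Aug 26, 1648 → Aug 26, 1649: 365 days.
Aug 26, 1649 → Aug 26, 1650: 365 days.
Aug 26, 1650 → Aug 26, 1651: 365 days.
Aug 26, 1651 → Aug 26, 1652: 366 days (Feb 29, 1652 is in that span).
Aug 26, 1652 → Aug 26, 1653: 365 days.
Aug 26, 1653 → Aug 26, 1654: 365 days.
Aug 26, 1654 → Aug 26, 1655: 365 days.
Aug 26, 1655 → Aug 26, 1656: 366 days (Feb 29, 1656 is in that span).
Aug 26, 1656 → Aug 26, 1657: 365 days.
Aug 26, 1657 → Aug 26, 1658: 365 days.
Aug 26, 1658 → Aug 26, 1659: 365 days.
Aug 26, 1659 → Aug 26, 1660: 366 days (Feb 29, 1660 is in that span).
Aug 26, 1660 → Aug 26, 1661: 365 days.
Aug 26, 1661 → Aug 26, 1662: 365 days.
Aug 26, 1662 → Sep 26, 1662: 31 days (August has 31).
Sep 26, 1662 → Oct 26, 1662: 30 days (September has 30).
Oct 26, 1662 → Nov 4, 1662: 9 days.
Total: 6279 days.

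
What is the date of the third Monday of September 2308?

September 21, 2308

September 1, 2308 is a Tuesday.
The first Monday is therefore September 7 (6 days later).
The third Monday is 7 + 2×7 = September 21.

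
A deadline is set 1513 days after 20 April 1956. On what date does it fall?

June 11, 1960

+365 (one year) → Apr 20, 1957 (1148 left).
+365 (one year) → Apr 20, 1958 (783 left).
+365 (one year) → Apr 20, 1959 (418 left).
+366 (one year; includes Feb 29, 1960) → Apr 20, 1960 (52 left).
Apr has 30 days: +11 → May 1, 1960 (41 left).
May has 31 days: +31 → Jun 1, 1960 (10 left).
+10 → Jun 11, 1960.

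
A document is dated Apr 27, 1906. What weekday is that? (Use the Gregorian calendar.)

Friday

Doomsday rule: the anchor day for the 1900s is Wednesday. For year 06: 6÷12 = 0 r 6, and 6÷4 = 1, so 0+6+1 = 7.
Wednesday + 7 ≡ Wednesday — that's 1906's doomsday.
In April the doomsday date is Apr 4.
Apr 27 is 23 days after Apr 4; 23 mod 7 = 2, so Wednesday + 2 = Friday.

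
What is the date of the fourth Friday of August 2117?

August 27, 2117

August 1, 2117 is a Sunday.
The first Friday is therefore August 6 (5 days later).
The fourth Friday is 6 + 3×7 = August 27.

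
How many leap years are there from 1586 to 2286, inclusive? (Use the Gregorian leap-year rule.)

170

Multiples of 4 in [1586,2286]: 175.
Of those, multiples of 100: 7 (not leap unless ÷400).
Multiples of 400: 2.
Leap years = 175 − 7 + 2 = 170.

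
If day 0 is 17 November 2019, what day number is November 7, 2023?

1451

Nov 17, 2019 → Nov 17, 2020: 366 days (Feb 29, 2020 is in that span).
Nov 17, 2020 → Nov 17, 2021: 365 days.
Nov 17, 2021 → Nov 17, 2022: 365 days.
Nov 17, 2022 → Dec 17, 2022: 30 days (November has 30).
Dec 17, 2022 → Jan 17, 2023: 31 days (December has 31).
Jan 17, 2023 → Feb 17, 2023: 31 days (January has 31).
Feb 17, 2023 → Mar 17, 2023: 28 days (February has 28).
Mar 17, 2023 → Apr 17, 2023: 31 days (March has 31).
Apr 17, 2023 → May 17, 2023: 30 days (April has 30).
May 17, 2023 → Jun 17, 2023: 31 days (May has 31).
Jun 17, 2023 → Jul 17, 2023: 30 days (June has 30).
Jul 17, 2023 → Aug 17, 2023: 31 days (July has 31).
Aug 17, 2023 → Sep 17, 2023: 31 days (August has 31).
Sep 17, 2023 → Oct 17, 2023: 30 days (September has 30).
Oct 17, 2023 → Nov 7, 2023: 21 days.
Total: 1451 days.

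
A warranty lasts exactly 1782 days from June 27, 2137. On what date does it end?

May 14, 2142

+365 (one year) → Jun 27, 2138 (1417 left).
+365 (one year) → Jun 27, 2139 (1052 left).
+366 (one year; includes Feb 29, 2140) → Jun 27, 2140 (686 left).
+365 (one year) → Jun 27, 2141 (321 left).
Jun has 30 days: +4 → Jul 1, 2141 (317 left).
Jul has 31 days: +31 → Aug 1, 2141 (286 left).
Aug has 31 days: +31 → Sep 1, 2141 (255 left).
Sep has 30 days: +30 → Oct 1, 2141 (225 left).
Oct has 31 days: +31 → Nov 1, 2141 (194 left).
Nov has 30 days: +30 → Dec 1, 2141 (164 left).
Dec has 31 days: +31 → Jan 1, 2142 (133 left).
Jan has 31 days: +31 → Feb 1, 2142 (102 left).
Feb has 28 days: +28 → Mar 1, 2142 (74 left).
Mar has 31 days: +31 → Apr 1, 2142 (43 left).
Apr has 30 days: +30 → May 1, 2142 (13 left).
+13 → May 14, 2142.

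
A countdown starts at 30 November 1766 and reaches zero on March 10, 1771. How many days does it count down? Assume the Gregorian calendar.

Nov 30, 1766 → Nov 30, 1767: 365 days.
Nov 30, 1767 → Nov 30, 1768: 366 days (Feb 29, 1768 is in that span).
Nov 30, 1768 → Nov 30, 1769: 365 days.
Nov 30, 1769 → Nov 30, 1770: 365 days.
Nov 30, 1770 → Dec 30, 1770: 30 days (November has 30).
Dec 30, 1770 → Jan 30, 1771: 31 days (December has 31).
Jan 30, 1771 → Feb 28, 1771: 29 days (January has 31).
Feb 28, 1771 → Mar 10, 1771: 10 days.
Total: 1561 days.

1561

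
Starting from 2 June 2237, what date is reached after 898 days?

+365 (one year) → Jun 2, 2238 (533 left).
+365 (one year) → Jun 2, 2239 (168 left).
Jun has 30 days: +29 → Jul 1, 2239 (139 left).
Jul has 31 days: +31 → Aug 1, 2239 (108 left).
Aug has 31 days: +31 → Sep 1, 2239 (77 left).
Sep has 30 days: +30 → Oct 1, 2239 (47 left).
Oct has 31 days: +31 → Nov 1, 2239 (16 left).
+16 → Nov 17, 2239.

November 17, 2239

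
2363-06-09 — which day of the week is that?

Doomsday rule: the anchor day for the 2300s is Wednesday. For year 63: 63÷12 = 5 r 3, and 3÷4 = 0, so 5+3+0 = 8.
Wednesday + 8 ≡ Thursday — that's 2363's doomsday.
In June the doomsday date is Jun 6.
Jun 9 is 3 days after Jun 6; 3 mod 7 = 3, so Thursday + 3 = Sunday.

Sunday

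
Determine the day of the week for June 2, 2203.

Doomsday rule: the anchor day for the 2200s is Friday. For year 03: 3÷12 = 0 r 3, and 3÷4 = 0, so 0+3+0 = 3.
Friday + 3 ≡ Monday — that's 2203's doomsday.
In June the doomsday date is Jun 6.
Jun 2 is 4 days before Jun 6; 4 mod 7 = 4, so Monday − 4 = Thursday.

Thursday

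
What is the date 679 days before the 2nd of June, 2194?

July 23, 2192

−365 (one year) → Jun 2, 2193 (314 left).
−2 → May 31, 2193 (end of May, 31 days; 312 left).
−31 → Apr 30, 2193 (end of Apr, 30 days; 281 left).
−30 → Mar 31, 2193 (end of Mar, 31 days; 251 left).
−31 → Feb 28, 2193 (end of Feb, 28 days; 220 left).
−28 → Jan 31, 2193 (end of Jan, 31 days; 192 left).
−31 → Dec 31, 2192 (end of Dec, 31 days; 161 left).
−31 → Nov 30, 2192 (end of Nov, 30 days; 130 left).
−30 → Oct 31, 2192 (end of Oct, 31 days; 100 left).
−31 → Sep 30, 2192 (end of Sep, 30 days; 69 left).
−30 → Aug 31, 2192 (end of Aug, 31 days; 39 left).
−31 → Jul 31, 2192 (end of Jul, 31 days; 8 left).
−8 → Jul 23, 2192.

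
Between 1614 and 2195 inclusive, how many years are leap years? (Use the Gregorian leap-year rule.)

141

Multiples of 4 in [1614,2195]: 145.
Of those, multiples of 100: 5 (not leap unless ÷400).
Multiples of 400: 1.
Leap years = 145 − 5 + 1 = 141.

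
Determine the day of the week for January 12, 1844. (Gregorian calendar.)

Friday

January 1, 1844 is a Monday.
Jan 1, 1844 → Jan 12, 1844: 11 days.
Total: 11 days.
11 mod 7 = 4, so Monday + 4 = Friday.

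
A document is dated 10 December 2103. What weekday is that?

Monday

Doomsday rule: the anchor day for the 2100s is Sunday. For year 03: 3÷12 = 0 r 3, and 3÷4 = 0, so 0+3+0 = 3.
Sunday + 3 ≡ Wednesday — that's 2103's doomsday.
In December the doomsday date is Dec 12.
Dec 10 is 2 days before Dec 12; 2 mod 7 = 2, so Wednesday − 2 = Monday.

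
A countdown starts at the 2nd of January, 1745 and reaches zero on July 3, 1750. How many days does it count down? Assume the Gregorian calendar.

2008

Jan 2, 1745 → Jan 2, 1746: 365 days.
Jan 2, 1746 → Jan 2, 1747: 365 days.
Jan 2, 1747 → Jan 2, 1748: 365 days.
Jan 2, 1748 → Jan 2, 1749: 366 days (Feb 29, 1748 is in that span).
Jan 2, 1749 → Jan 2, 1750: 365 days.
Jan 2, 1750 → Feb 2, 1750: 31 days (January has 31).
Feb 2, 1750 → Mar 2, 1750: 28 days (February has 28).
Mar 2, 1750 → Apr 2, 1750: 31 days (March has 31).
Apr 2, 1750 → May 2, 1750: 30 days (April has 30).
May 2, 1750 → Jun 2, 1750: 31 days (May has 31).
Jun 2, 1750 → Jul 2, 1750: 30 days (June has 30).
Jul 2, 1750 → Jul 3, 1750: 1 days.
Total: 2008 days.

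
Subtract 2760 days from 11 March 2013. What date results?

August 20, 2005

−365 (one year) → Mar 11, 2012 (2395 left).
−366 (one year; includes Feb 29, 2012) → Mar 11, 2011 (2029 left).
−365 (one year) → Mar 11, 2010 (1664 left).
−365 (one year) → Mar 11, 2009 (1299 left).
−365 (one year) → Mar 11, 2008 (934 left).
−366 (one year; includes Feb 29, 2008) → Mar 11, 2007 (568 left).
−365 (one year) → Mar 11, 2006 (203 left).
−11 → Feb 28, 2006 (end of Feb, 28 days; 192 left).
−28 → Jan 31, 2006 (end of Jan, 31 days; 164 left).
−31 → Dec 31, 2005 (end of Dec, 31 days; 133 left).
−31 → Nov 30, 2005 (end of Nov, 30 days; 102 left).
−30 → Oct 31, 2005 (end of Oct, 31 days; 72 left).
−31 → Sep 30, 2005 (end of Sep, 30 days; 41 left).
−30 → Aug 31, 2005 (end of Aug, 31 days; 11 left).
−11 → Aug 20, 2005.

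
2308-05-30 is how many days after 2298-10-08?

Oct 8, 2298 → Oct 8, 2299: 365 days.
Oct 8, 2299 → Oct 8, 2300: 365 days.
Oct 8, 2300 → Oct 8, 2301: 365 days.
Oct 8, 2301 → Oct 8, 2302: 365 days.
Oct 8, 2302 → Oct 8, 2303: 365 days.
Oct 8, 2303 → Oct 8, 2304: 366 days (Feb 29, 2304 is in that span).
Oct 8, 2304 → Oct 8, 2305: 365 days.
Oct 8, 2305 → Oct 8, 2306: 365 days.
Oct 8, 2306 → Oct 8, 2307: 365 days.
Oct 8, 2307 → Nov 8, 2307: 31 days (October has 31).
Nov 8, 2307 → Dec 8, 2307: 30 days (November has 30).
Dec 8, 2307 → Jan 8, 2308: 31 days (December has 31).
Jan 8, 2308 → Feb 8, 2308: 31 days (January has 31).
Feb 8, 2308 → Mar 8, 2308: 29 days (February has 29).
Mar 8, 2308 → Apr 8, 2308: 31 days (March has 31).
Apr 8, 2308 → May 8, 2308: 30 days (April has 30).
May 8, 2308 → May 30, 2308: 22 days.
Total: 3521 days.

3521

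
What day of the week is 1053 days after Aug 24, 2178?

First find the weekday of Aug 24, 2178. Doomsday rule: the anchor day for the 2100s is Sunday. For year 78: 78÷12 = 6 r 6, and 6÷4 = 1, so 6+6+1 = 13.
Sunday + 13 ≡ Saturday — that's 2178's doomsday.
In August the doomsday date is Aug 8.
Aug 24 is 16 days after Aug 8; 16 mod 7 = 2, so Saturday + 2 = Monday.
1053 mod 7 = 3, so 1053 days after a Monday is Monday + 3 = Thursday.

Thursday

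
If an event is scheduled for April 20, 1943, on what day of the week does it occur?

Doomsday rule: the anchor day for the 1900s is Wednesday. For year 43: 43÷12 = 3 r 7, and 7÷4 = 1, so 3+7+1 = 11.
Wednesday + 11 ≡ Sunday — that's 1943's doomsday.
In April the doomsday date is Apr 4.
Apr 20 is 16 days after Apr 4; 16 mod 7 = 2, so Sunday + 2 = Tuesday.

Tuesday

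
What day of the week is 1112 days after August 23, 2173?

Sunday

Aug 23, 2173 is a Monday.
1112 mod 7 = 6, so 1112 days after a Monday is Monday + 6 = Sunday.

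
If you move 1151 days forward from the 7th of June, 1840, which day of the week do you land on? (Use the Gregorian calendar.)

Wednesday

Jun 7, 1840 is a Sunday.
1151 mod 7 = 3, so 1151 days after a Sunday is Sunday + 3 = Wednesday.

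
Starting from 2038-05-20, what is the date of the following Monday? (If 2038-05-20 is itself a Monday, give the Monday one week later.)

May 20, 2038 is a Thursday.
From Thursday to the next Monday is 4 days.
May 20, 2038 + 4 = May 24, 2038.

May 24, 2038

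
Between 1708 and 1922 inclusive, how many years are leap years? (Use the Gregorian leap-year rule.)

Multiples of 4 in [1708,1922]: 54.
Of those, multiples of 100: 2 (not leap unless ÷400).
Multiples of 400: 0.
Leap years = 54 − 2 + 0 = 52.

52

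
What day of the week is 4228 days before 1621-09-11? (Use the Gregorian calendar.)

Sep 11, 1621 is a Saturday.
4228 mod 7 = 0, so 4228 days before a Saturday is Saturday − 0 = Saturday.

Saturday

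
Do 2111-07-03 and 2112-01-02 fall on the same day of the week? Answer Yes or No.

From Jul 3, 2111 to Jan 2, 2112 is 183 days.
183 mod 7 = 1, so they are different weekdays.
(Jul 3, 2111 is a Friday; Jan 2, 2112 is a Saturday.)

No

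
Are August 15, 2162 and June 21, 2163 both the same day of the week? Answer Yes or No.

From Aug 15, 2162 to Jun 21, 2163 is 310 days.
310 mod 7 = 2, so they are different weekdays.
(Aug 15, 2162 is a Sunday; Jun 21, 2163 is a Tuesday.)

No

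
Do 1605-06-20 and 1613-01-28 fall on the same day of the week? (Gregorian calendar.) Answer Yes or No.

From Jun 20, 1605 to Jan 28, 1613 is 2779 days.
2779 mod 7 = 0, so they are the same weekday.
(Jun 20, 1605 is a Monday; Jan 28, 1613 is a Monday.)

Yes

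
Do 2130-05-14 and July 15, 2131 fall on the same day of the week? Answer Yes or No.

From May 14, 2130 to Jul 15, 2131 is 427 days.
427 mod 7 = 0, so they are the same weekday.
(May 14, 2130 is a Sunday; Jul 15, 2131 is a Sunday.)

Yes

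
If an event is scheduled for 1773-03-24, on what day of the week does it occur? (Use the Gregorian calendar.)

Doomsday rule: the anchor day for the 1700s is Sunday. For year 73: 73÷12 = 6 r 1, and 1÷4 = 0, so 6+1+0 = 7.
Sunday + 7 ≡ Sunday — that's 1773's doomsday.
In March the doomsday date is Mar 14.
Mar 24 is 10 days after Mar 14; 10 mod 7 = 3, so Sunday + 3 = Wednesday.

Wednesday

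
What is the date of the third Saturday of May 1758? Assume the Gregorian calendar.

May 1, 1758 is a Monday.
The first Saturday is therefore May 6 (5 days later).
The third Saturday is 6 + 2×7 = May 20.

May 20, 1758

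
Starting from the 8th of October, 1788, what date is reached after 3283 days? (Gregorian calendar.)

October 4, 1797

+365 (one year) → Oct 8, 1789 (2918 left).
+365 (one year) → Oct 8, 1790 (2553 left).
+365 (one year) → Oct 8, 1791 (2188 left).
+366 (one year; includes Feb 29, 1792) → Oct 8, 1792 (1822 left).
+365 (one year) → Oct 8, 1793 (1457 left).
+365 (one year) → Oct 8, 1794 (1092 left).
+365 (one year) → Oct 8, 1795 (727 left).
+366 (one year; includes Feb 29, 1796) → Oct 8, 1796 (361 left).
Oct has 31 days: +24 → Nov 1, 1796 (337 left).
Nov has 30 days: +30 → Dec 1, 1796 (307 left).
Dec has 31 days: +31 → Jan 1, 1797 (276 left).
Jan has 31 days: +31 → Feb 1, 1797 (245 left).
Feb has 28 days: +28 → Mar 1, 1797 (217 left).
Mar has 31 days: +31 → Apr 1, 1797 (186 left).
Apr has 30 days: +30 → May 1, 1797 (156 left).
May has 31 days: +31 → Jun 1, 1797 (125 left).
Jun has 30 days: +30 → Jul 1, 1797 (95 left).
Jul has 31 days: +31 → Aug 1, 1797 (64 left).
Aug has 31 days: +31 → Sep 1, 1797 (33 left).
Sep has 30 days: +30 → Oct 1, 1797 (3 left).
+3 → Oct 4, 1797.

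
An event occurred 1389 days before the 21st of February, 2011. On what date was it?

May 4, 2007

−365 (one year) → Feb 21, 2010 (1024 left).
−365 (one year) → Feb 21, 2009 (659 left).
−366 (one year; includes Feb 29, 2008) → Feb 21, 2008 (293 left).
−21 → Jan 31, 2008 (end of Jan, 31 days; 272 left).
−31 → Dec 31, 2007 (end of Dec, 31 days; 241 left).
−31 → Nov 30, 2007 (end of Nov, 30 days; 210 left).
−30 → Oct 31, 2007 (end of Oct, 31 days; 180 left).
−31 → Sep 30, 2007 (end of Sep, 30 days; 149 left).
−30 → Aug 31, 2007 (end of Aug, 31 days; 119 left).
−31 → Jul 31, 2007 (end of Jul, 31 days; 88 left).
−31 → Jun 30, 2007 (end of Jun, 30 days; 57 left).
−30 → May 31, 2007 (end of May, 31 days; 27 left).
−27 → May 4, 2007.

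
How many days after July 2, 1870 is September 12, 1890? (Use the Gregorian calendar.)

7377

Jul 2, 1870 → Jul 2, 1871: 365 days.
Jul 2, 1871 → Jul 2, 1872: 366 days (Feb 29, 1872 is in that span).
Jul 2, 1872 → Jul 2, 1873: 365 days.
Jul 2, 1873 → Jul 2, 1874: 365 days.
Jul 2, 1874 → Jul 2, 1875: 365 days.
Jul 2, 1875 → Jul 2, 1876: 366 days (Feb 29, 1876 is in that span).
Jul 2, 1876 → Jul 2, 1877: 365 days.
Jul 2, 1877 → Jul 2, 1878: 365 days.
Jul 2, 1878 → Jul 2, 1879: 365 days.
Jul 2, 1879 → Jul 2, 1880: 366 days (Feb 29, 1880 is in that span).
Jul 2, 1880 → Jul 2, 1881: 365 days.
Jul 2, 1881 → Jul 2, 1882: 365 days.
Jul 2, 1882 → Jul 2, 1883: 365 days.
Jul 2, 1883 → Jul 2, 1884: 366 days (Feb 29, 1884 is in that span).
Jul 2, 1884 → Jul 2, 1885: 365 days.
Jul 2, 1885 → Jul 2, 1886: 365 days.
Jul 2, 1886 → Jul 2, 1887: 365 days.
Jul 2, 1887 → Jul 2, 1888: 366 days (Feb 29, 1888 is in that span).
Jul 2, 1888 → Jul 2, 1889: 365 days.
Jul 2, 1889 → Jul 2, 1890: 365 days.
Jul 2, 1890 → Aug 2, 1890: 31 days (July has 31).
Aug 2, 1890 → Sep 2, 1890: 31 days (August has 31).
Sep 2, 1890 → Sep 12, 1890: 10 days.
Total: 7377 days.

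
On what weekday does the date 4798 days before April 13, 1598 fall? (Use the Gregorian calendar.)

First find the weekday of Apr 13, 1598. Doomsday rule: the anchor day for the 1500s is Wednesday. For year 98: 98÷12 = 8 r 2, and 2÷4 = 0, so 8+2+0 = 10.
Wednesday + 10 ≡ Saturday — that's 1598's doomsday.
In April the doomsday date is Apr 4.
Apr 13 is 9 days after Apr 4; 9 mod 7 = 2, so Saturday + 2 = Monday.
4798 mod 7 = 3, so 4798 days before a Monday is Monday − 3 = Friday.

Friday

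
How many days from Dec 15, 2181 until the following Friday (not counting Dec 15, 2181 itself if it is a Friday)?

Dec 15, 2181 is a Saturday.
From Saturday to the next Friday is 6 days.

6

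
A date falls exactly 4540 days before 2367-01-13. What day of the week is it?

Monday

Jan 13, 2367 is a Friday.
4540 mod 7 = 4, so 4540 days before a Friday is Friday − 4 = Monday.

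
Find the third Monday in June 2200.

June 1, 2200 is a Sunday.
The first Monday is therefore June 2 (1 days later).
The third Monday is 2 + 2×7 = June 16.

June 16, 2200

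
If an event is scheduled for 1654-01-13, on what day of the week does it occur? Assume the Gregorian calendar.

Tuesday

Doomsday rule: the anchor day for the 1600s is Tuesday. For year 54: 54÷12 = 4 r 6, and 6÷4 = 1, so 4+6+1 = 11.
Tuesday + 11 ≡ Saturday — that's 1654's doomsday.
In January the doomsday date is Jan 3 (1654 is not a leap year).
Jan 13 is 10 days after Jan 3; 10 mod 7 = 3, so Saturday + 3 = Tuesday.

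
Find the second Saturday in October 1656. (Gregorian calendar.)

October 14, 1656

October 1, 1656 is a Sunday.
The first Saturday is therefore October 7 (6 days later).
The second Saturday is 7 + 1×7 = October 14.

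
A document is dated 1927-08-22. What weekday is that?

Monday

Doomsday rule: the anchor day for the 1900s is Wednesday. For year 27: 27÷12 = 2 r 3, and 3÷4 = 0, so 2+3+0 = 5.
Wednesday + 5 ≡ Monday — that's 1927's doomsday.
In August the doomsday date is Aug 8.
Aug 22 is 14 days after Aug 8; 14 mod 7 = 0, so Monday + 0 = Monday.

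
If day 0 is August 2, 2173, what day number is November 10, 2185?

Aug 2, 2173 → Aug 2, 2174: 365 days.
Aug 2, 2174 → Aug 2, 2175: 365 days.
Aug 2, 2175 → Aug 2, 2176: 366 days (Feb 29, 2176 is in that span).
Aug 2, 2176 → Aug 2, 2177: 365 days.
Aug 2, 2177 → Aug 2, 2178: 365 days.
Aug 2, 2178 → Aug 2, 2179: 365 days.
Aug 2, 2179 → Aug 2, 2180: 366 days (Feb 29, 2180 is in that span).
Aug 2, 2180 → Aug 2, 2181: 365 days.
Aug 2, 2181 → Aug 2, 2182: 365 days.
Aug 2, 2182 → Aug 2, 2183: 365 days.
Aug 2, 2183 → Aug 2, 2184: 366 days (Feb 29, 2184 is in that span).
Aug 2, 2184 → Aug 2, 2185: 365 days.
Aug 2, 2185 → Sep 2, 2185: 31 days (August has 31).
Sep 2, 2185 → Oct 2, 2185: 30 days (September has 30).
Oct 2, 2185 → Nov 2, 2185: 31 days (October has 31).
Nov 2, 2185 → Nov 10, 2185: 8 days.
Total: 4483 days.

4483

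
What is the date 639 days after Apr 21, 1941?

+365 (one year) → Apr 21, 1942 (274 left).
Apr has 30 days: +10 → May 1, 1942 (264 left).
May has 31 days: +31 → Jun 1, 1942 (233 left).
Jun has 30 days: +30 → Jul 1, 1942 (203 left).
Jul has 31 days: +31 → Aug 1, 1942 (172 left).
Aug has 31 days: +31 → Sep 1, 1942 (141 left).
Sep has 30 days: +30 → Oct 1, 1942 (111 left).
Oct has 31 days: +31 → Nov 1, 1942 (80 left).
Nov has 30 days: +30 → Dec 1, 1942 (50 left).
Dec has 31 days: +31 → Jan 1, 1943 (19 left).
+19 → Jan 20, 1943.

January 20, 1943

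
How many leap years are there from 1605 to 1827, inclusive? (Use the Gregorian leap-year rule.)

Multiples of 4 in [1605,1827]: 55.
Of those, multiples of 100: 2 (not leap unless ÷400).
Multiples of 400: 0.
Leap years = 55 − 2 + 0 = 53.

53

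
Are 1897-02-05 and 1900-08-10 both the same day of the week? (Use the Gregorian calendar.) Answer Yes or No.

Yes

From Feb 5, 1897 to Aug 10, 1900 is 1281 days.
1281 mod 7 = 0, so they are the same weekday.
(Feb 5, 1897 is a Friday; Aug 10, 1900 is a Friday.)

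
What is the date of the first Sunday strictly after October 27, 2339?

Oct 27, 2339 is a Friday.
From Friday to the next Sunday is 2 days.
Oct 27, 2339 + 2 = Oct 29, 2339.

October 29, 2339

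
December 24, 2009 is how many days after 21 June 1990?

Jun 21, 1990 → Jun 21, 1991: 365 days.
Jun 21, 1991 → Jun 21, 1992: 366 days (Feb 29, 1992 is in that span).
Jun 21, 1992 → Jun 21, 1993: 365 days.
Jun 21, 1993 → Jun 21, 1994: 365 days.
Jun 21, 1994 → Jun 21, 1995: 365 days.
Jun 21, 1995 → Jun 21, 1996: 366 days (Feb 29, 1996 is in that span).
Jun 21, 1996 → Jun 21, 1997: 365 days.
Jun 21, 1997 → Jun 21, 1998: 365 days.
Jun 21, 1998 → Jun 21, 1999: 365 days.
Jun 21, 1999 → Jun 21, 2000: 366 days (Feb 29, 2000 is in that span).
Jun 21, 2000 → Jun 21, 2001: 365 days.
Jun 21, 2001 → Jun 21, 2002: 365 days.
Jun 21, 2002 → Jun 21, 2003: 365 days.
Jun 21, 2003 → Jun 21, 2004: 366 days (Feb 29, 2004 is in that span).
Jun 21, 2004 → Jun 21, 2005: 365 days.
Jun 21, 2005 → Jun 21, 2006: 365 days.
Jun 21, 2006 → Jun 21, 2007: 365 days.
Jun 21, 2007 → Jun 21, 2008: 366 days (Feb 29, 2008 is in that span).
Jun 21, 2008 → Jun 21, 2009: 365 days.
Jun 21, 2009 → Jul 21, 2009: 30 days (June has 30).
Jul 21, 2009 → Aug 21, 2009: 31 days (July has 31).
Aug 21, 2009 → Sep 21, 2009: 31 days (August has 31).
Sep 21, 2009 → Oct 21, 2009: 30 days (September has 30).
Oct 21, 2009 → Nov 21, 2009: 31 days (October has 31).
Nov 21, 2009 → Dec 21, 2009: 30 days (November has 30).
Dec 21, 2009 → Dec 24, 2009: 3 days.
Total: 7126 days.

7126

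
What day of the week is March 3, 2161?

January 1, 2161 is a Thursday.
Jan 1, 2161 → Feb 1, 2161: 31 days (January has 31).
Feb 1, 2161 → Mar 1, 2161: 28 days (February has 28).
Mar 1, 2161 → Mar 3, 2161: 2 days.
Total: 61 days.
61 mod 7 = 5, so Thursday + 5 = Tuesday.

Tuesday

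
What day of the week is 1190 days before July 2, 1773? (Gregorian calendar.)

Friday

First find the weekday of Jul 2, 1773. Doomsday rule: the anchor day for the 1700s is Sunday. For year 73: 73÷12 = 6 r 1, and 1÷4 = 0, so 6+1+0 = 7.
Sunday + 7 ≡ Sunday — that's 1773's doomsday.
In July the doomsday date is Jul 11.
Jul 2 is 9 days before Jul 11; 9 mod 7 = 2, so Sunday − 2 = Friday.
1190 mod 7 = 0, so 1190 days before a Friday is Friday − 0 = Friday.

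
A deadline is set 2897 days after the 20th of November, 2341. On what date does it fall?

+365 (one year) → Nov 20, 2342 (2532 left).
+365 (one year) → Nov 20, 2343 (2167 left).
+366 (one year; includes Feb 29, 2344) → Nov 20, 2344 (1801 left).
+365 (one year) → Nov 20, 2345 (1436 left).
+365 (one year) → Nov 20, 2346 (1071 left).
+365 (one year) → Nov 20, 2347 (706 left).
+366 (one year; includes Feb 29, 2348) → Nov 20, 2348 (340 left).
Nov has 30 days: +11 → Dec 1, 2348 (329 left).
Dec has 31 days: +31 → Jan 1, 2349 (298 left).
Jan has 31 days: +31 → Feb 1, 2349 (267 left).
Feb has 28 days: +28 → Mar 1, 2349 (239 left).
Mar has 31 days: +31 → Apr 1, 2349 (208 left).
Apr has 30 days: +30 → May 1, 2349 (178 left).
May has 31 days: +31 → Jun 1, 2349 (147 left).
Jun has 30 days: +30 → Jul 1, 2349 (117 left).
Jul has 31 days: +31 → Aug 1, 2349 (86 left).
Aug has 31 days: +31 → Sep 1, 2349 (55 left).
Sep has 30 days: +30 → Oct 1, 2349 (25 left).
+25 → Oct 26, 2349.

October 26, 2349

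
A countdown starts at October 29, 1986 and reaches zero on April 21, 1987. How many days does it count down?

Oct 29, 1986 → Nov 29, 1986: 31 days (October has 31).
Nov 29, 1986 → Dec 29, 1986: 30 days (November has 30).
Dec 29, 1986 → Jan 29, 1987: 31 days (December has 31).
Jan 29, 1987 → Feb 28, 1987: 30 days (January has 31).
Feb 28, 1987 → Mar 28, 1987: 28 days (February has 28).
Mar 28, 1987 → Apr 21, 1987: 24 days.
Total: 174 days.

174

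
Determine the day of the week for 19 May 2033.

Thursday

Doomsday rule: the anchor day for the 2000s is Tuesday. For year 33: 33÷12 = 2 r 9, and 9÷4 = 2, so 2+9+2 = 13.
Tuesday + 13 ≡ Monday — that's 2033's doomsday.
In May the doomsday date is May 9.
May 19 is 10 days after May 9; 10 mod 7 = 3, so Monday + 3 = Thursday.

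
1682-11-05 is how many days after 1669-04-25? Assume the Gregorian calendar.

4942

Apr 25, 1669 → Apr 25, 1670: 365 days.
Apr 25, 1670 → Apr 25, 1671: 365 days.
Apr 25, 1671 → Apr 25, 1672: 366 days (Feb 29, 1672 is in that span).
Apr 25, 1672 → Apr 25, 1673: 365 days.
Apr 25, 1673 → Apr 25, 1674: 365 days.
Apr 25, 1674 → Apr 25, 1675: 365 days.
Apr 25, 1675 → Apr 25, 1676: 366 days (Feb 29, 1676 is in that span).
Apr 25, 1676 → Apr 25, 1677: 365 days.
Apr 25, 1677 → Apr 25, 1678: 365 days.
Apr 25, 1678 → Apr 25, 1679: 365 days.
Apr 25, 1679 → Apr 25, 1680: 366 days (Feb 29, 1680 is in that span).
Apr 25, 1680 → Apr 25, 1681: 365 days.
Apr 25, 1681 → Apr 25, 1682: 365 days.
Apr 25, 1682 → May 25, 1682: 30 days (April has 30).
May 25, 1682 → Jun 25, 1682: 31 days (May has 31).
Jun 25, 1682 → Jul 25, 1682: 30 days (June has 30).
Jul 25, 1682 → Aug 25, 1682: 31 days (July has 31).
Aug 25, 1682 → Sep 25, 1682: 31 days (August has 31).
Sep 25, 1682 → Oct 25, 1682: 30 days (September has 30).
Oct 25, 1682 → Nov 5, 1682: 11 days.
Total: 4942 days.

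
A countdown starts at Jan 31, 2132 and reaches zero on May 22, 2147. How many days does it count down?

Jan 31, 2132 → Jan 31, 2133: 366 days (Feb 29, 2132 is in that span).
Jan 31, 2133 → Jan 31, 2134: 365 days.
Jan 31, 2134 → Jan 31, 2135: 365 days.
Jan 31, 2135 → Jan 31, 2136: 365 days.
Jan 31, 2136 → Jan 31, 2137: 366 days (Feb 29, 2136 is in that span).
Jan 31, 2137 → Jan 31, 2138: 365 days.
Jan 31, 2138 → Jan 31, 2139: 365 days.
Jan 31, 2139 → Jan 31, 2140: 365 days.
Jan 31, 2140 → Jan 31, 2141: 366 days (Feb 29, 2140 is in that span).
Jan 31, 2141 → Jan 31, 2142: 365 days.
Jan 31, 2142 → Jan 31, 2143: 365 days.
Jan 31, 2143 → Jan 31, 2144: 365 days.
Jan 31, 2144 → Jan 31, 2145: 366 days (Feb 29, 2144 is in that span).
Jan 31, 2145 → Jan 31, 2146: 365 days.
Jan 31, 2146 → Jan 31, 2147: 365 days.
Jan 31, 2147 → Feb 28, 2147: 28 days (January has 31).
Feb 28, 2147 → Mar 28, 2147: 28 days (February has 28).
Mar 28, 2147 → Apr 28, 2147: 31 days (March has 31).
Apr 28, 2147 → May 22, 2147: 24 days.
Total: 5590 days.

5590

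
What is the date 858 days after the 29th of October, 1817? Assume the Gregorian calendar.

March 5, 1820

+365 (one year) → Oct 29, 1818 (493 left).
+365 (one year) → Oct 29, 1819 (128 left).
Oct has 31 days: +3 → Nov 1, 1819 (125 left).
Nov has 30 days: +30 → Dec 1, 1819 (95 left).
Dec has 31 days: +31 → Jan 1, 1820 (64 left).
Jan has 31 days: +31 → Feb 1, 1820 (33 left).
Feb has 29 days: +29 → Mar 1, 1820 (4 left).
+4 → Mar 5, 1820.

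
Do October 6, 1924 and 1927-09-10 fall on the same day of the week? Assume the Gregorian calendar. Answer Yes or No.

From Oct 6, 1924 to Sep 10, 1927 is 1069 days.
1069 mod 7 = 5, so they are different weekdays.
(Oct 6, 1924 is a Monday; Sep 10, 1927 is a Saturday.)

No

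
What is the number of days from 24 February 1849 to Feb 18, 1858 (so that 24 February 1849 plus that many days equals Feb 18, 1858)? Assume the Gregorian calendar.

Feb 24, 1849 → Feb 24, 1850: 365 days.
Feb 24, 1850 → Feb 24, 1851: 365 days.
Feb 24, 1851 → Feb 24, 1852: 365 days.
Feb 24, 1852 → Feb 24, 1853: 366 days (Feb 29, 1852 is in that span).
Feb 24, 1853 → Feb 24, 1854: 365 days.
Feb 24, 1854 → Feb 24, 1855: 365 days.
Feb 24, 1855 → Feb 24, 1856: 365 days.
Feb 24, 1856 → Feb 24, 1857: 366 days (Feb 29, 1856 is in that span).
Feb 24, 1857 → Mar 24, 1857: 28 days (February has 28).
Mar 24, 1857 → Apr 24, 1857: 31 days (March has 31).
Apr 24, 1857 → May 24, 1857: 30 days (April has 30).
May 24, 1857 → Jun 24, 1857: 31 days (May has 31).
Jun 24, 1857 → Jul 24, 1857: 30 days (June has 30).
Jul 24, 1857 → Aug 24, 1857: 31 days (July has 31).
Aug 24, 1857 → Sep 24, 1857: 31 days (August has 31).
Sep 24, 1857 → Oct 24, 1857: 30 days (September has 30).
Oct 24, 1857 → Nov 24, 1857: 31 days (October has 31).
Nov 24, 1857 → Dec 24, 1857: 30 days (November has 30).
Dec 24, 1857 → Jan 24, 1858: 31 days (December has 31).
Jan 24, 1858 → Feb 18, 1858: 25 days.
Total: 3281 days.

3281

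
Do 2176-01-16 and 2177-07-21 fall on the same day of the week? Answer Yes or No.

No

From Jan 16, 2176 to Jul 21, 2177 is 552 days.
552 mod 7 = 6, so they are different weekdays.
(Jan 16, 2176 is a Tuesday; Jul 21, 2177 is a Monday.)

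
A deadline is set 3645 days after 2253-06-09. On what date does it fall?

June 2, 2263

+365 (one year) → Jun 9, 2254 (3280 left).
+365 (one year) → Jun 9, 2255 (2915 left).
+366 (one year; includes Feb 29, 2256) → Jun 9, 2256 (2549 left).
+365 (one year) → Jun 9, 2257 (2184 left).
+365 (one year) → Jun 9, 2258 (1819 left).
+365 (one year) → Jun 9, 2259 (1454 left).
+366 (one year; includes Feb 29, 2260) → Jun 9, 2260 (1088 left).
+365 (one year) → Jun 9, 2261 (723 left).
+365 (one year) → Jun 9, 2262 (358 left).
Jun has 30 days: +22 → Jul 1, 2262 (336 left).
Jul has 31 days: +31 → Aug 1, 2262 (305 left).
Aug has 31 days: +31 → Sep 1, 2262 (274 left).
Sep has 30 days: +30 → Oct 1, 2262 (244 left).
Oct has 31 days: +31 → Nov 1, 2262 (213 left).
Nov has 30 days: +30 → Dec 1, 2262 (183 left).
Dec has 31 days: +31 → Jan 1, 2263 (152 left).
Jan has 31 days: +31 → Feb 1, 2263 (121 left).
Feb has 28 days: +28 → Mar 1, 2263 (93 left).
Mar has 31 days: +31 → Apr 1, 2263 (62 left).
Apr has 30 days: +30 → May 1, 2263 (32 left).
May has 31 days: +31 → Jun 1, 2263 (1 left).
+1 → Jun 2, 2263.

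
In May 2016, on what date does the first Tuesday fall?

May 3, 2016

May 1, 2016 is a Sunday.
The first Tuesday is therefore May 3 (2 days later).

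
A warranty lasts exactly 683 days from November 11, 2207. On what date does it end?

+366 (one year; includes Feb 29, 2208) → Nov 11, 2208 (317 left).
Nov has 30 days: +20 → Dec 1, 2208 (297 left).
Dec has 31 days: +31 → Jan 1, 2209 (266 left).
Jan has 31 days: +31 → Feb 1, 2209 (235 left).
Feb has 28 days: +28 → Mar 1, 2209 (207 left).
Mar has 31 days: +31 → Apr 1, 2209 (176 left).
Apr has 30 days: +30 → May 1, 2209 (146 left).
May has 31 days: +31 → Jun 1, 2209 (115 left).
Jun has 30 days: +30 → Jul 1, 2209 (85 left).
Jul has 31 days: +31 → Aug 1, 2209 (54 left).
Aug has 31 days: +31 → Sep 1, 2209 (23 left).
+23 → Sep 24, 2209.

September 24, 2209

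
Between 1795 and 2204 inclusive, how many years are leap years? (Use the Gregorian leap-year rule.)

99

Multiples of 4 in [1795,2204]: 103.
Of those, multiples of 100: 5 (not leap unless ÷400).
Multiples of 400: 1.
Leap years = 103 − 5 + 1 = 99.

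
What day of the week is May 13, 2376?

Thursday

Doomsday rule: the anchor day for the 2300s is Wednesday. For year 76: 76÷12 = 6 r 4, and 4÷4 = 1, so 6+4+1 = 11.
Wednesday + 11 ≡ Sunday — that's 2376's doomsday.
In May the doomsday date is May 9.
May 13 is 4 days after May 9; 4 mod 7 = 4, so Sunday + 4 = Thursday.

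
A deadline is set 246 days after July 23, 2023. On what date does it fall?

Jul has 31 days: +9 → Aug 1, 2023 (237 left).
Aug has 31 days: +31 → Sep 1, 2023 (206 left).
Sep has 30 days: +30 → Oct 1, 2023 (176 left).
Oct has 31 days: +31 → Nov 1, 2023 (145 left).
Nov has 30 days: +30 → Dec 1, 2023 (115 left).
Dec has 31 days: +31 → Jan 1, 2024 (84 left).
Jan has 31 days: +31 → Feb 1, 2024 (53 left).
Feb has 29 days: +29 → Mar 1, 2024 (24 left).
+24 → Mar 25, 2024.

March 25, 2024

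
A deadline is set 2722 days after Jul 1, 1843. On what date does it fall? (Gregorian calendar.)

December 13, 1850

+366 (one year; includes Feb 29, 1844) → Jul 1, 1844 (2356 left).
+365 (one year) → Jul 1, 1845 (1991 left).
+365 (one year) → Jul 1, 1846 (1626 left).
+365 (one year) → Jul 1, 1847 (1261 left).
+366 (one year; includes Feb 29, 1848) → Jul 1, 1848 (895 left).
+365 (one year) → Jul 1, 1849 (530 left).
+365 (one year) → Jul 1, 1850 (165 left).
Jul has 31 days: +31 → Aug 1, 1850 (134 left).
Aug has 31 days: +31 → Sep 1, 1850 (103 left).
Sep has 30 days: +30 → Oct 1, 1850 (73 left).
Oct has 31 days: +31 → Nov 1, 1850 (42 left).
Nov has 30 days: +30 → Dec 1, 1850 (12 left).
+12 → Dec 13, 1850.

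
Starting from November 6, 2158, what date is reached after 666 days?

+365 (one year) → Nov 6, 2159 (301 left).
Nov has 30 days: +25 → Dec 1, 2159 (276 left).
Dec has 31 days: +31 → Jan 1, 2160 (245 left).
Jan has 31 days: +31 → Feb 1, 2160 (214 left).
Feb has 29 days: +29 → Mar 1, 2160 (185 left).
Mar has 31 days: +31 → Apr 1, 2160 (154 left).
Apr has 30 days: +30 → May 1, 2160 (124 left).
May has 31 days: +31 → Jun 1, 2160 (93 left).
Jun has 30 days: +30 → Jul 1, 2160 (63 left).
Jul has 31 days: +31 → Aug 1, 2160 (32 left).
Aug has 31 days: +31 → Sep 1, 2160 (1 left).
+1 → Sep 2, 2160.

September 2, 2160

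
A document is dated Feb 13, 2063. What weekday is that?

Tuesday

January 1, 2063 is a Monday.
Jan 1, 2063 → Feb 1, 2063: 31 days (January has 31).
Feb 1, 2063 → Feb 13, 2063: 12 days.
Total: 43 days.
43 mod 7 = 1, so Monday + 1 = Tuesday.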